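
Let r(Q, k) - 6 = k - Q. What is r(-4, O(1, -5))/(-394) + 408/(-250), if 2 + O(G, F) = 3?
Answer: -81751/49250 ≈ -1.6599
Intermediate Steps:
O(G, F) = 1 (O(G, F) = -2 + 3 = 1)
r(Q, k) = 6 + k - Q (r(Q, k) = 6 + (k - Q) = 6 + k - Q)
r(-4, O(1, -5))/(-394) + 408/(-250) = (6 + 1 - 1*(-4))/(-394) + 408/(-250) = (6 + 1 + 4)*(-1/394) + 408*(-1/250) = 11*(-1/394) - 204/125 = -11/394 - 204/125 = -81751/49250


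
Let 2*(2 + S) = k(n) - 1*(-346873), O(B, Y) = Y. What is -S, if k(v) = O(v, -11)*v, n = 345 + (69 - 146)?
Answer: -343921/2 ≈ -1.7196e+5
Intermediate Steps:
n = 268 (n = 345 - 77 = 268)
k(v) = -11*v
S = 343921/2 (S = -2 + (-11*268 - 1*(-346873))/2 = -2 + (-2948 + 346873)/2 = -2 + (½)*343925 = -2 + 343925/2 = 343921/2 ≈ 1.7196e+5)
-S = -1*343921/2 = -343921/2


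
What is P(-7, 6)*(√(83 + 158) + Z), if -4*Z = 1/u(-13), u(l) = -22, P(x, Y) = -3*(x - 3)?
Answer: 15/44 + 30*√241 ≈ 466.07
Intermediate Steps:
P(x, Y) = 9 - 3*x (P(x, Y) = -3*(-3 + x) = 9 - 3*x)
Z = 1/88 (Z = -¼/(-22) = -¼*(-1/22) = 1/88 ≈ 0.011364)
P(-7, 6)*(√(83 + 158) + Z) = (9 - 3*(-7))*(√(83 + 158) + 1/88) = (9 + 21)*(√241 + 1/88) = 30*(1/88 + √241) = 15/44 + 30*√241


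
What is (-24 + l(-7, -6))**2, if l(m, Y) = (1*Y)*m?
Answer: 324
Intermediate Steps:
l(m, Y) = Y*m
(-24 + l(-7, -6))**2 = (-24 - 6*(-7))**2 = (-24 + 42)**2 = 18**2 = 324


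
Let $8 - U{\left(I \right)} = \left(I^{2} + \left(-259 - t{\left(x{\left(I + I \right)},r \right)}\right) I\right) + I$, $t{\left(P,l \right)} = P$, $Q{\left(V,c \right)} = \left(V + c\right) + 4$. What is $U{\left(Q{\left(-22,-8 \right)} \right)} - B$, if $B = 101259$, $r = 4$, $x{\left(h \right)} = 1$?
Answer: $-108661$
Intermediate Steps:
$Q{\left(V,c \right)} = 4 + V + c$
$U{\left(I \right)} = 8 - I^{2} + 259 I$ ($U{\left(I \right)} = 8 - \left(\left(I^{2} + \left(-259 - 1\right) I\right) + I\right) = 8 - \left(\left(I^{2} - 260 I\right) + I\right) = 8 - \left(I^{2} - 259 I\right) = 8 - I^{2} + 259 I$)
$U{\left(Q{\left(-22,-8 \right)} \right)} - B = \left(8 - \left(4 - 22 - 8\right)^{2} + 259 \left(4 - 22 - 8\right)\right) - 101259 = \left(8 - \left(-26\right)^{2} + 259 \left(-26\right)\right) - 101259 = \left(8 - 676 - 6734\right) - 101259 = -7402 - 101259 = -108661$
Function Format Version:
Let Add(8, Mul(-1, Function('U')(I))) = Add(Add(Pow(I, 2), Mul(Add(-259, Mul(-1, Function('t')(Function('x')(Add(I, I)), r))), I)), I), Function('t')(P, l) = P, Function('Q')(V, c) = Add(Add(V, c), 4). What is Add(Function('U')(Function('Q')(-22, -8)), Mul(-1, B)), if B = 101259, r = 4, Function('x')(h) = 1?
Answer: -108661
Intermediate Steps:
Function('Q')(V, c) = Add(4, V, c)
Function('U')(I) = Add(8, Mul(-1, Pow(I, 2)), Mul(259, I)) (Function('U')(I) = Add(8, Mul(-1, Add(Add(Pow(I, 2), Mul(Add(-259, Mul(-1, 1)), I)), I))) = Add(8, Mul(-1, Add(Add(Pow(I, 2), Mul(Add(-259, -1), I)), I))) = Add(8, Mul(-1, Add(Add(Pow(I, 2), Mul(-260, I)), I))) = Add(8, Mul(-1, Add(Pow(I, 2), Mul(-259, I)))) = Add(8, Add(Mul(-1, Pow(I, 2)), Mul(259, I))) = Add(8, Mul(-1, Pow(I, 2)), Mul(259, I)))
Add(Function('U')(Function('Q')(-22, -8)), Mul(-1, B)) = Add(Add(8, Mul(-1, Pow(Add(4, -22, -8), 2)), Mul(259, Add(4, -22, -8))), Mul(-1, 101259)) = Add(Add(8, Mul(-1, Pow(-26, 2)), Mul(259, -26)), -101259) = Add(Add(8, Mul(-1, 676), -6734), -101259) = Add(Add(8, -676, -6734), -101259) = Add(-7402, -101259) = -108661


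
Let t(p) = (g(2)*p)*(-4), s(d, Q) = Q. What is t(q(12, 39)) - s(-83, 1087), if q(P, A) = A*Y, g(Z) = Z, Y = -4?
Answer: 161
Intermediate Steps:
q(P, A) = -4*A (q(P, A) = A*(-4) = -4*A)
t(p) = -8*p (t(p) = (2*p)*(-4) = -8*p)
t(q(12, 39)) - s(-83, 1087) = -(-32)*39 - 1*1087 = -8*(-156) - 1087 = 1248 - 1087 = 161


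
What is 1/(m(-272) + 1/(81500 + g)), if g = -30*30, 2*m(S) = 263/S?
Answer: -5480800/2649657 ≈ -2.0685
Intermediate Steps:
m(S) = 263/(2*S) (m(S) = (263/S)/2 = 263/(2*S))
g = -900
1/(m(-272) + 1/(81500 + g)) = 1/((263/2)/(-272) + 1/(81500 - 900)) = 1/((263/2)*(-1/272) + 1/80600) = 1/(-263/544 + 1/80600) = 1/(-2649657/5480800) = -5480800/2649657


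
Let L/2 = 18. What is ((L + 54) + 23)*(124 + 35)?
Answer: 17967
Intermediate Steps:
L = 36 (L = 2*18 = 36)
((L + 54) + 23)*(124 + 35) = ((36 + 54) + 23)*(124 + 35) = (90 + 23)*159 = 113*159 = 17967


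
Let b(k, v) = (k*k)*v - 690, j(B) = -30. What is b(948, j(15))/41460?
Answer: -898727/1382 ≈ -650.31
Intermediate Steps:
b(k, v) = -690 + v*k² (b(k, v) = k²*v - 690 = v*k² - 690 = -690 + v*k²)
b(948, j(15))/41460 = (-690 - 30*948²)/41460 = (-690 - 30*898704)*(1/41460) = (-690 - 26961120)*(1/41460) = -26961810*1/41460 = -898727/1382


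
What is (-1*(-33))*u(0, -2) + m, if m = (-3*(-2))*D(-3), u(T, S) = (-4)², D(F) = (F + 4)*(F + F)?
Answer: 492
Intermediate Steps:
D(F) = 2*F*(4 + F) (D(F) = (4 + F)*(2*F) = 2*F*(4 + F))
u(T, S) = 16
m = -36 (m = (-3*(-2))*(2*(-3)*(4 - 3)) = 6*(2*(-3)*1) = 6*(-6) = -36)
(-1*(-33))*u(0, -2) + m = -1*(-33)*16 - 36 = 33*16 - 36 = 528 - 36 = 492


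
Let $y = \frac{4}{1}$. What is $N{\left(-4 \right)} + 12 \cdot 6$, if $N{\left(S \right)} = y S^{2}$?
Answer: $136$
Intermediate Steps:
$y = 4$ ($y = 4 \cdot 1 = 4$)
$N{\left(S \right)} = 4 S^{2}$
$N{\left(-4 \right)} + 12 \cdot 6 = 4 \left(-4\right)^{2} + 12 \cdot 6 = 4 \cdot 16 + 72 = 64 + 72 = 136$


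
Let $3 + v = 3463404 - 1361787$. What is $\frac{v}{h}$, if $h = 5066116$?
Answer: $\frac{1050807}{2533058} \approx 0.41484$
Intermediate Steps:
$v = 2101614$ ($v = -3 + \left(3463404 - 1361787\right) = -3 + 2101617 = 2101614$)
$\frac{v}{h} = \frac{2101614}{5066116} = 2101614 \cdot \frac{1}{5066116} = \frac{1050807}{2533058}$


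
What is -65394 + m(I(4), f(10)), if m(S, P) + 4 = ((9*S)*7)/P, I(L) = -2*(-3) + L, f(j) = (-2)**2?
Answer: -130481/2 ≈ -65241.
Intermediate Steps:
f(j) = 4
I(L) = 6 + L
m(S, P) = -4 + 63*S/P (m(S, P) = -4 + ((9*S)*7)/P = -4 + (63*S)/P = -4 + 63*S/P)
-65394 + m(I(4), f(10)) = -65394 + (-4 + 63*(6 + 4)/4) = -65394 + (-4 + 63*10*(1/4)) = -65394 + (-4 + 315/2) = -65394 + 307/2 = -130481/2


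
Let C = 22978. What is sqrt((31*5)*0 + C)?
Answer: sqrt(22978) ≈ 151.58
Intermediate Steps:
sqrt((31*5)*0 + C) = sqrt((31*5)*0 + 22978) = sqrt(155*0 + 22978) = sqrt(0 + 22978) = sqrt(22978)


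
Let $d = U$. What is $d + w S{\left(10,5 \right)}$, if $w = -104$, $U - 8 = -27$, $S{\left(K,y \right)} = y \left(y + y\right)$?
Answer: $-5219$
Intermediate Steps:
$S{\left(K,y \right)} = 2 y^{2}$ ($S{\left(K,y \right)} = y 2 y = 2 y^{2}$)
$U = -19$ ($U = 8 - 27 = -19$)
$d = -19$
$d + w S{\left(10,5 \right)} = -19 - 104 \cdot 2 \cdot 5^{2} = -19 - 104 \cdot 2 \cdot 25 = -19 - 5200 = -5219$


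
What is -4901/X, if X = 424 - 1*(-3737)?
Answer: -4901/4161 ≈ -1.1778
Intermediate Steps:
X = 4161 (X = 424 + 3737 = 4161)
-4901/X = -4901/4161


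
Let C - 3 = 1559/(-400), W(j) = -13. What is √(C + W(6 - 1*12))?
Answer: I*√5559/20 ≈ 3.7279*I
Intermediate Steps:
C = -359/400 (C = 3 + 1559/(-400) = 3 + 1559*(-1/400) = 3 - 1559/400 = -359/400 ≈ -0.89750)
√(C + W(6 - 1*12)) = √(-359/400 - 13) = √(-5559/400) = I*√5559/20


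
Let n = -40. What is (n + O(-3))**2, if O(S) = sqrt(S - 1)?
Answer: 1596 - 160*I ≈ 1596.0 - 160.0*I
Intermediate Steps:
O(S) = sqrt(-1 + S)
(n + O(-3))**2 = (-40 + sqrt(-1 - 3))**2 = (-40 + sqrt(-4))**2 = (-40 + 2*I)**2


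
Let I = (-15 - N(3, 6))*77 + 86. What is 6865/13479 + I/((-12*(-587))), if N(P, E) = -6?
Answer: 4463923/10549564 ≈ 0.42314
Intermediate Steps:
I = -607 (I = (-15 - 1*(-6))*77 + 86 = (-15 + 6)*77 + 86 = -9*77 + 86 = -693 + 86 = -607)
6865/13479 + I/((-12*(-587))) = 6865/13479 - 607/((-12*(-587))) = 6865*(1/13479) - 607/7044 = 6865/13479 - 607*1/7044 = 6865/13479 - 607/7044 = 4463923/10549564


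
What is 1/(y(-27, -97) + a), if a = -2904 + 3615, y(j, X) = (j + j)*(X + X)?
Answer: 1/11187 ≈ 8.9390e-5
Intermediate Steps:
y(j, X) = 4*X*j (y(j, X) = (2*j)*(2*X) = 4*X*j)
a = 711
1/(y(-27, -97) + a) = 1/(4*(-97)*(-27) + 711) = 1/(10476 + 711) = 1/11187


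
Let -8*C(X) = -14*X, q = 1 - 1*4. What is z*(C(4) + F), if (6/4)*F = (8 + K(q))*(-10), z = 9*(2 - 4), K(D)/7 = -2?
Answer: -846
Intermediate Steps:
q = -3 (q = 1 - 4 = -3)
K(D) = -14 (K(D) = 7*(-2) = -14)
z = -18 (z = 9*(-2) = -18)
C(X) = 7*X/4 (C(X) = -(-7)*X/4 = 7*X/4)
F = 40 (F = 2*((8 - 14)*(-10))/3 = 2*(-6*(-10))/3 = (2/3)*60 = 40)
z*(C(4) + F) = -18*((7/4)*4 + 40) = -18*(7 + 40) = -18*47 = -846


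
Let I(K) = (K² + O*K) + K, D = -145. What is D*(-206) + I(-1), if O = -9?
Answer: 29879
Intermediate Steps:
I(K) = K² - 8*K (I(K) = (K² - 9*K) + K = K² - 8*K)
D*(-206) + I(-1) = -145*(-206) - (-8 - 1) = 29870 - 1*(-9) = 29870 + 9 = 29879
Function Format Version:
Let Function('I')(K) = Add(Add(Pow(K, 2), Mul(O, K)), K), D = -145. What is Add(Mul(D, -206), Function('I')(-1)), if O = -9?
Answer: 29879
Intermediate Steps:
Function('I')(K) = Add(Pow(K, 2), Mul(-8, K)) (Function('I')(K) = Add(Add(Pow(K, 2), Mul(-9, K)), K) = Add(Pow(K, 2), Mul(-8, K)))
Add(Mul(D, -206), Function('I')(-1)) = Add(Mul(-145, -206), Mul(-1, Add(-8, -1))) = Add(29870, Mul(-1, -9)) = Add(29870, 9) = 29879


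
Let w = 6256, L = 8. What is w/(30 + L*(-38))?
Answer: -3128/137 ≈ -22.832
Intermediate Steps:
w/(30 + L*(-38)) = 6256/(30 + 8*(-38)) = 6256/(30 - 304) = 6256/(-274) = 6256*(-1/274) = -3128/137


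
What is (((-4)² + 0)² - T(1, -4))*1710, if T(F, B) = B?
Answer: 444600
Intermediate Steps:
(((-4)² + 0)² - T(1, -4))*1710 = (((-4)² + 0)² - 1*(-4))*1710 = ((16 + 0)² + 4)*1710 = (16² + 4)*1710 = (256 + 4)*1710 = 260*1710 = 444600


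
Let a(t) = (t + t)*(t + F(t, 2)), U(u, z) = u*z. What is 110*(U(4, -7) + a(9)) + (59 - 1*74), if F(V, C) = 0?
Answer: 14725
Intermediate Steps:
a(t) = 2*t² (a(t) = (t + t)*(t + 0) = (2*t)*t = 2*t²)
110*(U(4, -7) + a(9)) + (59 - 1*74) = 110*(4*(-7) + 2*9²) + (59 - 1*74) = 110*(-28 + 2*81) + (59 - 74) = 110*(-28 + 162) - 15 = 110*134 - 15 = 14740 - 15 = 14725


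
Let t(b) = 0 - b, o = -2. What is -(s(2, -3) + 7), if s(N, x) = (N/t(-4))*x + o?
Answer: -7/2 ≈ -3.5000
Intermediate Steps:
t(b) = -b
s(N, x) = -2 + N*x/4 (s(N, x) = (N/((-1*(-4))))*x - 2 = (N/4)*x - 2 = N*x/4 - 2 = -2 + N*x/4)
-(s(2, -3) + 7) = -((-2 + (¼)*2*(-3)) + 7) = -((-2 - 3/2) + 7) = -(-7/2 + 7) = -1*7/2 = -7/2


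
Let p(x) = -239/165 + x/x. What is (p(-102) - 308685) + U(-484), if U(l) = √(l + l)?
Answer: -50933099/165 + 22*I*√2 ≈ -3.0869e+5 + 31.113*I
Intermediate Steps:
U(l) = √2*√l (U(l) = √(2*l) = √2*√l)
p(x) = -74/165 (p(x) = -239*1/165 + 1 = -239/165 + 1 = -74/165)
(p(-102) - 308685) + U(-484) = (-74/165 - 308685) + √2*√(-484) = -50933099/165 + √2*(22*I) = -50933099/165 + 22*I*√2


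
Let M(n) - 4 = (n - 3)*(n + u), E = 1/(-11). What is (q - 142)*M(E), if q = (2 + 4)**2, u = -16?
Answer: -689212/121 ≈ -5696.0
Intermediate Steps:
q = 36 (q = 6**2 = 36)
E = -1/11 ≈ -0.090909
M(n) = 4 + (-16 + n)*(-3 + n) (M(n) = 4 + (n - 3)*(n - 16) = 4 + (-3 + n)*(-16 + n) = 4 + (-16 + n)*(-3 + n))
(q - 142)*M(E) = (36 - 142)*(52 + (-1/11)**2 - 19*(-1/11)) = -106*(52 + 1/121 + 19/11) = -106*6502/121 = -689212/121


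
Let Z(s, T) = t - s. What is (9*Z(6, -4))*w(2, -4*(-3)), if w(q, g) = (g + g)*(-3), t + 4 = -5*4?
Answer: 19440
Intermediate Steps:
t = -24 (t = -4 - 5*4 = -4 - 20 = -24)
Z(s, T) = -24 - s
w(q, g) = -6*g (w(q, g) = (2*g)*(-3) = -6*g)
(9*Z(6, -4))*w(2, -4*(-3)) = (9*(-24 - 1*6))*(-(-24)*(-3)) = (9*(-24 - 6))*(-6*12) = (9*(-30))*(-72) = -270*(-72) = 19440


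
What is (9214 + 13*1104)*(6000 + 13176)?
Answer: 451901616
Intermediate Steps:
(9214 + 13*1104)*(6000 + 13176) = (9214 + 14352)*19176 = 23566*19176 = 451901616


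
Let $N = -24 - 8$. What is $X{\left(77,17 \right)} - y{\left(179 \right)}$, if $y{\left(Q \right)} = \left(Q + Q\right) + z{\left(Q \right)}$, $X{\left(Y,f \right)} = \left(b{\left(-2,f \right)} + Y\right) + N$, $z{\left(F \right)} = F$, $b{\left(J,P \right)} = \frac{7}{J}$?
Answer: $- \frac{991}{2} \approx -495.5$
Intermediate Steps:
$N = -32$
$X{\left(Y,f \right)} = - \frac{71}{2} + Y$ ($X{\left(Y,f \right)} = \left(\frac{7}{-2} + Y\right) - 32 = \left(7 \left(- \frac{1}{2}\right) + Y\right) - 32 = \left(- \frac{7}{2} + Y\right) - 32 = - \frac{71}{2} + Y$)
$y{\left(Q \right)} = 3 Q$ ($y{\left(Q \right)} = \left(Q + Q\right) + Q = 2 Q + Q = 3 Q$)
$X{\left(77,17 \right)} - y{\left(179 \right)} = \left(- \frac{71}{2} + 77\right) - 3 \cdot 179 = \frac{83}{2} - 537 = - \frac{991}{2}$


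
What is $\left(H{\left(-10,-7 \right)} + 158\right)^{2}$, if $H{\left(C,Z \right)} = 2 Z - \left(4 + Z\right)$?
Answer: $21609$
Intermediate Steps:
$H{\left(C,Z \right)} = -4 + Z$
$\left(H{\left(-10,-7 \right)} + 158\right)^{2} = \left(\left(-4 - 7\right) + 158\right)^{2} = \left(-11 + 158\right)^{2} = 147^{2} = 21609$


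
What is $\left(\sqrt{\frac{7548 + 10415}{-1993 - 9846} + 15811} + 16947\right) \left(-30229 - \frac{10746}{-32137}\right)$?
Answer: $- \frac{2351901335967}{4591} - \frac{971458627 \sqrt{2215887468974}}{380469943} \approx -5.1609 \cdot 10^{8}$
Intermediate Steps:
$\left(\sqrt{\frac{7548 + 10415}{-1993 - 9846} + 15811} + 16947\right) \left(-30229 - \frac{10746}{-32137}\right) = \left(\sqrt{\frac{17963}{-11839} + 15811} + 16947\right) \left(-30229 - - \frac{10746}{32137}\right) = \left(\sqrt{17963 \left(- \frac{1}{11839}\right) + 15811} + 16947\right) \left(-30229 + \frac{10746}{32137}\right) = \left(\sqrt{- \frac{17963}{11839} + 15811} + 16947\right) \left(- \frac{971458627}{32137}\right) = \left(\sqrt{\frac{187168466}{11839}} + 16947\right) \left(- \frac{971458627}{32137}\right) = \left(\frac{\sqrt{2215887468974}}{11839} + 16947\right) \left(- \frac{971458627}{32137}\right) = \left(16947 + \frac{\sqrt{2215887468974}}{11839}\right) \left(- \frac{971458627}{32137}\right) = - \frac{2351901335967}{4591} - \frac{971458627 \sqrt{2215887468974}}{380469943}$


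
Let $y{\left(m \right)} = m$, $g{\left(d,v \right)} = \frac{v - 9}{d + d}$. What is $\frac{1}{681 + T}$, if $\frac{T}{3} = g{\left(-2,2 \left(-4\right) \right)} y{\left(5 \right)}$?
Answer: $\frac{4}{2979} \approx 0.0013427$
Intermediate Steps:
$g{\left(d,v \right)} = \frac{-9 + v}{2 d}$
$T = \frac{255}{4}$ ($T = 3 \frac{-9 + 2 \left(-4\right)}{2 \left(-2\right)} 5 = 3 \cdot \frac{1}{2} \left(- \frac{1}{2}\right) \left(-9 - 8\right) 5 = 3 \cdot \frac{1}{2} \left(- \frac{1}{2}\right) \left(-17\right) 5 = 3 \cdot \frac{17}{4} \cdot 5 = 3 \cdot \frac{85}{4} = \frac{255}{4} \approx 63.75$)
$\frac{1}{681 + T} = \frac{1}{681 + \frac{255}{4}} = \frac{1}{\frac{2979}{4}} = \frac{4}{2979}$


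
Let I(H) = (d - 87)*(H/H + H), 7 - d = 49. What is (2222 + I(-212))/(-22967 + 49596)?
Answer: 29441/26629 ≈ 1.1056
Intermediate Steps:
d = -42 (d = 7 - 1*49 = 7 - 49 = -42)
I(H) = -129 - 129*H (I(H) = (-42 - 87)*(H/H + H) = -129*(1 + H) = -129 - 129*H)
(2222 + I(-212))/(-22967 + 49596) = (2222 + (-129 - 129*(-212)))/(-22967 + 49596) = (2222 + (-129 + 27348))/26629 = (2222 + 27219)*(1/26629) = 29441*(1/26629) = 29441/26629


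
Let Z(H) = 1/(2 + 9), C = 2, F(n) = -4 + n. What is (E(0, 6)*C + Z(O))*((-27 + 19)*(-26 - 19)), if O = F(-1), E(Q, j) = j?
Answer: 47880/11 ≈ 4352.7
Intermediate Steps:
O = -5 (O = -4 - 1 = -5)
Z(H) = 1/11
(E(0, 6)*C + Z(O))*((-27 + 19)*(-26 - 19)) = (6*2 + 1/11)*((-27 + 19)*(-26 - 19)) = (12 + 1/11)*(-8*(-45)) = (133/11)*360 = 47880/11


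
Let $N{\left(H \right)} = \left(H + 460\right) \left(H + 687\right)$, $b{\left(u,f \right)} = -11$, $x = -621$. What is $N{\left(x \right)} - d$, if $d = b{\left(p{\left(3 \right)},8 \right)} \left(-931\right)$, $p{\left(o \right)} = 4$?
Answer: $-20867$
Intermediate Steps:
$N{\left(H \right)} = \left(460 + H\right) \left(687 + H\right)$
$d = 10241$ ($d = \left(-11\right) \left(-931\right) = 10241$)
$N{\left(x \right)} - d = \left(316020 + \left(-621\right)^{2} + 1147 \left(-621\right)\right) - 10241 = \left(316020 + 385641 - 712287\right) - 10241 = -10626 - 10241 = -20867$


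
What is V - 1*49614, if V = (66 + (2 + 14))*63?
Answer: -44448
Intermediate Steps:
V = 5166 (V = (66 + 16)*63 = 82*63 = 5166)
V - 1*49614 = 5166 - 1*49614 = 5166 - 49614 = -44448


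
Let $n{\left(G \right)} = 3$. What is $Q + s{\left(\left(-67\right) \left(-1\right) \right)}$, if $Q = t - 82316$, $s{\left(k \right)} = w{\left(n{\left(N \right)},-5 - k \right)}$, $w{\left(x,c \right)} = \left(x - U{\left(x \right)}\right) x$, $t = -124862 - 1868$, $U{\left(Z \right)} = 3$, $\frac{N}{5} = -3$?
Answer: $-209046$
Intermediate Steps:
$N = -15$ ($N = 5 \left(-3\right) = -15$)
$t = -126730$ ($t = -124862 - 1868 = -126730$)
$w{\left(x,c \right)} = x \left(-3 + x\right)$ ($w{\left(x,c \right)} = \left(x - 3\right) x = \left(-3 + x\right) x = x \left(-3 + x\right)$)
$s{\left(k \right)} = 0$ ($s{\left(k \right)} = 3 \left(-3 + 3\right) = 3 \cdot 0 = 0$)
$Q = -209046$ ($Q = -126730 - 82316 = -209046$)
$Q + s{\left(\left(-67\right) \left(-1\right) \right)} = -209046 + 0 = -209046$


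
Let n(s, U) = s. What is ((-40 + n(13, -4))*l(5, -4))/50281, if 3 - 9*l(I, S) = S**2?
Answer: 39/50281 ≈ 0.00077564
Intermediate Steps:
l(I, S) = 1/3 - S**2/9
((-40 + n(13, -4))*l(5, -4))/50281 = ((-40 + 13)*(1/3 - 1/9*(-4)**2))/50281 = -27*(1/3 - 1/9*16)*(1/50281) = -27*(1/3 - 16/9)*(1/50281) = -27*(-13/9)*(1/50281) = 39*(1/50281) = 39/50281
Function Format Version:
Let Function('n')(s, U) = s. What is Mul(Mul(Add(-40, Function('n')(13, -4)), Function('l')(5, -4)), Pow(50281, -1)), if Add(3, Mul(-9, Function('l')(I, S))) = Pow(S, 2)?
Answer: Rational(39, 50281) ≈ 0.00077564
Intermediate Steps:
Function('l')(I, S) = Add(Rational(1, 3), Mul(Rational(-1, 9), Pow(S, 2)))
Mul(Mul(Add(-40, Function('n')(13, -4)), Function('l')(5, -4)), Pow(50281, -1)) = Mul(Mul(Add(-40, 13), Add(Rational(1, 3), Mul(Rational(-1, 9), Pow(-4, 2)))), Pow(50281, -1)) = Mul(Mul(-27, Add(Rational(1, 3), Mul(Rational(-1, 9), 16))), Rational(1, 50281)) = Mul(Mul(-27, Add(Rational(1, 3), Rational(-16, 9))), Rational(1, 50281)) = Mul(Mul(-27, Rational(-13, 9)), Rational(1, 50281)) = Mul(39, Rational(1, 50281)) = Rational(39, 50281)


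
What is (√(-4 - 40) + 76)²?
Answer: 5732 + 304*I*√11 ≈ 5732.0 + 1008.3*I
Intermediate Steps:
(√(-4 - 40) + 76)² = (√(-44) + 76)² = (2*I*√11 + 76)² = (76 + 2*I*√11)²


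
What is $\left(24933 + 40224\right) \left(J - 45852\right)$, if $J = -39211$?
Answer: $-5542449891$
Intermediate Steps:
$\left(24933 + 40224\right) \left(J - 45852\right) = \left(24933 + 40224\right) \left(-39211 - 45852\right) = 65157 \left(-85063\right) = -5542449891$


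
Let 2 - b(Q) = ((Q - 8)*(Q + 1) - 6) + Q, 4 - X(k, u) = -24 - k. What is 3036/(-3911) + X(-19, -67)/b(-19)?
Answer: -158747/199461 ≈ -0.79588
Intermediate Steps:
X(k, u) = 28 + k (X(k, u) = 4 - (-24 - k) = 4 + (24 + k) = 28 + k)
b(Q) = 8 - Q - (1 + Q)*(-8 + Q) (b(Q) = 2 - (((Q - 8)*(Q + 1) - 6) + Q) = 2 - (((-8 + Q)*(1 + Q) - 6) + Q) = 2 - (((1 + Q)*(-8 + Q) - 6) + Q) = 2 - ((-6 + (1 + Q)*(-8 + Q)) + Q) = 2 - (-6 + Q + (1 + Q)*(-8 + Q)) = 2 + (6 - Q - (1 + Q)*(-8 + Q)) = 8 - Q - (1 + Q)*(-8 + Q))
3036/(-3911) + X(-19, -67)/b(-19) = 3036/(-3911) + (28 - 19)/(16 - 1*(-19)**2 + 6*(-19)) = 3036*(-1/3911) + 9/(16 - 1*361 - 114) = -3036/3911 + 9/(16 - 361 - 114) = -3036/3911 + 9/(-459) = -3036/3911 + 9*(-1/459) = -3036/3911 - 1/51 = -158747/199461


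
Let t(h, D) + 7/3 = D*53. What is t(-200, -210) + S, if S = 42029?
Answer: 92690/3 ≈ 30897.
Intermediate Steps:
t(h, D) = -7/3 + 53*D (t(h, D) = -7/3 + D*53 = -7/3 + 53*D)
t(-200, -210) + S = (-7/3 + 53*(-210)) + 42029 = (-7/3 - 11130) + 42029 = -33397/3 + 42029 = 92690/3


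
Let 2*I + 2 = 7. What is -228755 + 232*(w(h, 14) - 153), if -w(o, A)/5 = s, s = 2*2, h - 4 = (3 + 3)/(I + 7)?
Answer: -268891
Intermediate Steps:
I = 5/2 (I = -1 + (1/2)*7 = -1 + 7/2 = 5/2 ≈ 2.5000)
h = 88/19 (h = 4 + (3 + 3)/(5/2 + 7) = 4 + 6/(19/2) = 4 + 6*(2/19) = 4 + 12/19 = 88/19 ≈ 4.6316)
s = 4
w(o, A) = -20 (w(o, A) = -5*4 = -20)
-228755 + 232*(w(h, 14) - 153) = -228755 + 232*(-20 - 153) = -228755 + 232*(-173) = -228755 - 40136 = -268891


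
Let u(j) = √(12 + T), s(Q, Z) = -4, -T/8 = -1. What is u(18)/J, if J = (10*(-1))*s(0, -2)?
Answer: √5/20 ≈ 0.11180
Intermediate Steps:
T = 8 (T = -8*(-1) = 8)
u(j) = 2*√5 (u(j) = √(12 + 8) = √20 = 2*√5)
J = 40 (J = (10*(-1))*(-4) = -10*(-4) = 40)
u(18)/J = (2*√5)/40 = (2*√5)*(1/40) = √5/20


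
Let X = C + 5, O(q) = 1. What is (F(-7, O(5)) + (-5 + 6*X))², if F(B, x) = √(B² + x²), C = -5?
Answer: 75 - 50*√2 ≈ 4.2893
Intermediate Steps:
X = 0 (X = -5 + 5 = 0)
(F(-7, O(5)) + (-5 + 6*X))² = (√((-7)² + 1²) + (-5 + 6*0))² = (√(49 + 1) + (-5 + 0))² = (√50 - 5)² = (5*√2 - 5)² = (-5 + 5*√2)²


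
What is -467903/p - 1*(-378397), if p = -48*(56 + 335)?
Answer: 7102222799/18768 ≈ 3.7842e+5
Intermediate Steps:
p = -18768 (p = -48*391 = -18768)
-467903/p - 1*(-378397) = -467903/(-18768) - 1*(-378397) = -467903*(-1/18768) + 378397 = 467903/18768 + 378397 = 7102222799/18768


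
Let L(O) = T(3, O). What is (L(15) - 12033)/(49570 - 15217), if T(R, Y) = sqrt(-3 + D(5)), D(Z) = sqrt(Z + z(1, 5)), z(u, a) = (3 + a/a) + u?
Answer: -1337/3817 + sqrt(-3 + sqrt(10))/34353 ≈ -0.35026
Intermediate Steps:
z(u, a) = 4 + u (z(u, a) = (3 + 1) + u = 4 + u)
D(Z) = sqrt(5 + Z) (D(Z) = sqrt(Z + (4 + 1)) = sqrt(Z + 5) = sqrt(5 + Z))
T(R, Y) = sqrt(-3 + sqrt(10)) (T(R, Y) = sqrt(-3 + sqrt(5 + 5)) = sqrt(-3 + sqrt(10)))
L(O) = sqrt(-3 + sqrt(10))
(L(15) - 12033)/(49570 - 15217) = (sqrt(-3 + sqrt(10)) - 12033)/(49570 - 15217) = (-12033 + sqrt(-3 + sqrt(10)))/34353 = (-12033 + sqrt(-3 + sqrt(10)))*(1/34353) = -1337/3817 + sqrt(-3 + sqrt(10))/34353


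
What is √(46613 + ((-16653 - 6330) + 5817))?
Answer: √29447 ≈ 171.60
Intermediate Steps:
√(46613 + ((-16653 - 6330) + 5817)) = √(46613 + (-22983 + 5817)) = √(46613 - 17166) = √29447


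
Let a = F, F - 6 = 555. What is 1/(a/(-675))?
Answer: -225/187 ≈ -1.2032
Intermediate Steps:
F = 561 (F = 6 + 555 = 561)
a = 561
1/(a/(-675)) = 1/(561/(-675)) = 1/(561*(-1/675)) = 1/(-187/225) = -225/187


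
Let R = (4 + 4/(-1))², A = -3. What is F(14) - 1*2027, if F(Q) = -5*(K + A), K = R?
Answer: -2012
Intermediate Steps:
R = 0 (R = (4 + 4*(-1))² = (4 - 4)² = 0² = 0)
K = 0
F(Q) = 15 (F(Q) = -5*(0 - 3) = -5*(-3) = 15)
F(14) - 1*2027 = 15 - 1*2027 = 15 - 2027 = -2012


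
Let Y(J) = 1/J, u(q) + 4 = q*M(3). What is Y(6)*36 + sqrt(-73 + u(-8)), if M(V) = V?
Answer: 6 + I*sqrt(101) ≈ 6.0 + 10.05*I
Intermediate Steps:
u(q) = -4 + 3*q (u(q) = -4 + q*3 = -4 + 3*q)
Y(6)*36 + sqrt(-73 + u(-8)) = 36/6 + sqrt(-73 + (-4 + 3*(-8))) = (1/6)*36 + sqrt(-73 + (-4 - 24)) = 6 + sqrt(-73 - 28) = 6 + sqrt(-101) = 6 + I*sqrt(101)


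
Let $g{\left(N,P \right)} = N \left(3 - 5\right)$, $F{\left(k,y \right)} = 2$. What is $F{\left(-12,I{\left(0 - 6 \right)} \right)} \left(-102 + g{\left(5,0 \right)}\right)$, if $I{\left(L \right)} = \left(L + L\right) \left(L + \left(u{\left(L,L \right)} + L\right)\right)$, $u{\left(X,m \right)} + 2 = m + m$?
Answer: $-224$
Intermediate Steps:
$u{\left(X,m \right)} = -2 + 2 m$ ($u{\left(X,m \right)} = -2 + \left(m + m\right) = -2 + 2 m$)
$I{\left(L \right)} = 2 L \left(-2 + 4 L\right)$ ($I{\left(L \right)} = \left(L + L\right) \left(L + \left(\left(-2 + 2 L\right) + L\right)\right) = 2 L \left(L + \left(-2 + 3 L\right)\right) = 2 L \left(-2 + 4 L\right)$)
$g{\left(N,P \right)} = - 2 N$ ($g{\left(N,P \right)} = N \left(-2\right) = - 2 N$)
$F{\left(-12,I{\left(0 - 6 \right)} \right)} \left(-102 + g{\left(5,0 \right)}\right) = 2 \left(-102 - 10\right) = 2 \left(-112\right) = -224$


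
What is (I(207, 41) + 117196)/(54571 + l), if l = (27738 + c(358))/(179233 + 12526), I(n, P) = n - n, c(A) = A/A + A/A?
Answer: 22473387764/10464508129 ≈ 2.1476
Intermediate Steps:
c(A) = 2 (c(A) = 1 + 1 = 2)
I(n, P) = 0
l = 27740/191759 (l = (27738 + 2)/(179233 + 12526) = 27740/191759 ≈ 0.14466)
(I(207, 41) + 117196)/(54571 + l) = (0 + 117196)/(54571 + 27740/191759) = 117196/(10464508129/191759) = 117196*(191759/10464508129) = 22473387764/10464508129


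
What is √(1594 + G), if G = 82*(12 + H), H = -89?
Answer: 4*I*√295 ≈ 68.702*I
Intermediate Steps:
G = -6314 (G = 82*(12 - 89) = 82*(-77) = -6314)
√(1594 + G) = √(1594 - 6314) = √(-4720) = 4*I*√295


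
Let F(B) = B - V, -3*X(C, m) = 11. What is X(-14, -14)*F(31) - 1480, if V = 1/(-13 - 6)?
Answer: -90850/57 ≈ -1593.9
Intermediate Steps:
X(C, m) = -11/3 (X(C, m) = -⅓*11 = -11/3)
V = -1/19 (V = 1/(-19) = -1/19 ≈ -0.052632)
F(B) = 1/19 + B (F(B) = B - 1*(-1/19) = B + 1/19 = 1/19 + B)
X(-14, -14)*F(31) - 1480 = -11*(1/19 + 31)/3 - 1480 = -11/3*590/19 - 1480 = -6490/57 - 1480 = -90850/57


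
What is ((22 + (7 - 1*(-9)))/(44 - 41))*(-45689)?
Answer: -1736182/3 ≈ -5.7873e+5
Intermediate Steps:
((22 + (7 - 1*(-9)))/(44 - 41))*(-45689) = ((22 + (7 + 9))/3)*(-45689) = ((22 + 16)*(⅓))*(-45689) = (38*(⅓))*(-45689) = (38/3)*(-45689) = -1736182/3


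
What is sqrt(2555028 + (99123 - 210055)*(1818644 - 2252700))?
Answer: 2*sqrt(12038313805) ≈ 2.1944e+5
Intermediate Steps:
sqrt(2555028 + (99123 - 210055)*(1818644 - 2252700)) = sqrt(2555028 - 110932*(-434056)) = sqrt(2555028 + 48150700192) = sqrt(48153255220) = 2*sqrt(12038313805)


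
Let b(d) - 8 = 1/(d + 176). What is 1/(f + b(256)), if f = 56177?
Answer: 432/24271921 ≈ 1.7798e-5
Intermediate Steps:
b(d) = 8 + 1/(176 + d) (b(d) = 8 + 1/(d + 176) = 8 + 1/(176 + d))
1/(f + b(256)) = 1/(56177 + (1409 + 8*256)/(176 + 256)) = 1/(56177 + (1409 + 2048)/432) = 1/(56177 + (1/432)*3457) = 1/(56177 + 3457/432) = 1/(24271921/432) = 432/24271921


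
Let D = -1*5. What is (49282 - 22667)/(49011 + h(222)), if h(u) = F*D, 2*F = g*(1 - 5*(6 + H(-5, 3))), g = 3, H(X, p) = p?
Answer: 26615/49341 ≈ 0.53941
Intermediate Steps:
D = -5
F = -66 (F = (3*(1 - 5*(6 + 3)))/2 = (3*(1 - 5*9))/2 = (3*(1 - 45))/2 = (3*(-44))/2 = (½)*(-132) = -66)
h(u) = 330 (h(u) = -66*(-5) = 330)
(49282 - 22667)/(49011 + h(222)) = (49282 - 22667)/(49011 + 330) = 26615/49341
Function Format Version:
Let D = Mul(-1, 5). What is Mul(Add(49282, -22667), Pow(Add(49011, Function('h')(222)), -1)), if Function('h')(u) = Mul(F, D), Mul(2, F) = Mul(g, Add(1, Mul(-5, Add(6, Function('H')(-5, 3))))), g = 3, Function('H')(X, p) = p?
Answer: Rational(26615, 49341) ≈ 0.53941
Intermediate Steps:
D = -5
F = -66 (F = Mul(Rational(1, 2), Mul(3, Add(1, Mul(-5, Add(6, 3))))) = Mul(Rational(1, 2), Mul(3, Add(1, Mul(-5, 9)))) = Mul(Rational(1, 2), Mul(3, Add(1, -45))) = Mul(Rational(1, 2), Mul(3, -44)) = Mul(Rational(1, 2), -132) = -66)
Function('h')(u) = 330 (Function('h')(u) = Mul(-66, -5) = 330)
Mul(Add(49282, -22667), Pow(Add(49011, Function('h')(222)), -1)) = Mul(Add(49282, -22667), Pow(Add(49011, 330), -1)) = Mul(26615, Pow(49341, -1)) = Mul(26615, Rational(1, 49341)) = Rational(26615, 49341)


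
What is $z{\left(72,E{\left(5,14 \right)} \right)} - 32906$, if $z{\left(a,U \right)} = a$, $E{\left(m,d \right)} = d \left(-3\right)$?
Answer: $-32834$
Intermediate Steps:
$E{\left(m,d \right)} = - 3 d$
$z{\left(72,E{\left(5,14 \right)} \right)} - 32906 = 72 - 32906 = -32834$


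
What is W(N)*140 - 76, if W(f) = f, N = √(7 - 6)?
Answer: 64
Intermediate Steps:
N = 1 (N = √1 = 1)
W(N)*140 - 76 = 1*140 - 76 = 140 - 76 = 64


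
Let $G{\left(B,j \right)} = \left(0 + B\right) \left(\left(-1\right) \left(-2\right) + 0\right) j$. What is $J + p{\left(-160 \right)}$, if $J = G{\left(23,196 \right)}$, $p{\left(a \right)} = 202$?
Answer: $9218$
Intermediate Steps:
$G{\left(B,j \right)} = 2 B j$ ($G{\left(B,j \right)} = B \left(2 + 0\right) j = B 2 j = 2 B j$)
$J = 9016$ ($J = 2 \cdot 23 \cdot 196 = 9016$)
$J + p{\left(-160 \right)} = 9016 + 202 = 9218$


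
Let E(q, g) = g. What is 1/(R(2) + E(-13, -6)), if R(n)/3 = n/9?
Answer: -3/16 ≈ -0.18750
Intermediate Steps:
R(n) = n/3 (R(n) = 3*(n/9) = n/3)
1/(R(2) + E(-13, -6)) = 1/((⅓)*2 - 6) = 1/(⅔ - 6) = 1/(-16/3) = -3/16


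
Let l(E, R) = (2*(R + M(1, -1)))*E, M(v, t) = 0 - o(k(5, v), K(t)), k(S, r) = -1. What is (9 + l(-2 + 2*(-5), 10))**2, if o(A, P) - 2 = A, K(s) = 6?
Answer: 42849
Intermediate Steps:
o(A, P) = 2 + A
M(v, t) = -1 (M(v, t) = 0 - (2 - 1) = 0 - 1*1 = 0 - 1 = -1)
l(E, R) = E*(-2 + 2*R) (l(E, R) = (2*(R - 1))*E = (2*(-1 + R))*E = (-2 + 2*R)*E = E*(-2 + 2*R))
(9 + l(-2 + 2*(-5), 10))**2 = (9 + 2*(-2 + 2*(-5))*(-1 + 10))**2 = (9 + 2*(-2 - 10)*9)**2 = (9 + 2*(-12)*9)**2 = (9 - 216)**2 = (-207)**2 = 42849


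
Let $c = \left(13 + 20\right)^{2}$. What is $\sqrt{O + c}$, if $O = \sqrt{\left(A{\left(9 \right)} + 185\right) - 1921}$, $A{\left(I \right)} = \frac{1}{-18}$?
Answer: $\frac{\sqrt{39204 + 6 i \sqrt{62498}}}{6} \approx 33.006 + 0.63119 i$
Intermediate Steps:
$A{\left(I \right)} = - \frac{1}{18}$
$O = \frac{i \sqrt{62498}}{6}$ ($O = \sqrt{\left(- \frac{1}{18} + 185\right) - 1921} = \sqrt{\frac{3329}{18} - 1921} = \sqrt{- \frac{31249}{18}} = \frac{i \sqrt{62498}}{6} \approx 41.666 i$)
$c = 1089$ ($c = 33^{2} = 1089$)
$\sqrt{O + c} = \sqrt{\frac{i \sqrt{62498}}{6} + 1089} = \sqrt{1089 + \frac{i \sqrt{62498}}{6}}$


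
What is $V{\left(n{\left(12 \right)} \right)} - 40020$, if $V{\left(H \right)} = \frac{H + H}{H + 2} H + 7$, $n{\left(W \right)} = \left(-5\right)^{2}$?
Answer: $- \frac{1079101}{27} \approx -39967.0$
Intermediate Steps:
$n{\left(W \right)} = 25$
$V{\left(H \right)} = 7 + \frac{2 H^{2}}{2 + H}$ ($V{\left(H \right)} = \frac{2 H}{2 + H} H + 7 = \frac{2 H^{2}}{2 + H} + 7 = 7 + \frac{2 H^{2}}{2 + H}$)
$V{\left(n{\left(12 \right)} \right)} - 40020 = \frac{14 + 2 \cdot 25^{2} + 7 \cdot 25}{2 + 25} - 40020 = \frac{14 + 2 \cdot 625 + 175}{27} - 40020 = \frac{14 + 1250 + 175}{27} - 40020 = \frac{1}{27} \cdot 1439 - 40020 = \frac{1439}{27} - 40020 = - \frac{1079101}{27}$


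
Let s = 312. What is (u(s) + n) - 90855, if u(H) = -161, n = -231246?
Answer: -322262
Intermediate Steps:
(u(s) + n) - 90855 = (-161 - 231246) - 90855 = -231407 - 90855 = -322262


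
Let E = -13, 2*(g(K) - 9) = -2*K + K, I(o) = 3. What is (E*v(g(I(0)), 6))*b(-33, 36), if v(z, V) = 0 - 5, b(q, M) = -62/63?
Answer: -4030/63 ≈ -63.968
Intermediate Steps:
g(K) = 9 - K/2 (g(K) = 9 + (-2*K + K)/2 = 9 + (-K)/2 = 9 - K/2)
b(q, M) = -62/63 (b(q, M) = -62*1/63 = -62/63)
v(z, V) = -5
(E*v(g(I(0)), 6))*b(-33, 36) = -13*(-5)*(-62/63) = 65*(-62/63) = -4030/63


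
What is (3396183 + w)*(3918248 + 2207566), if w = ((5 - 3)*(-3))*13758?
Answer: 20298711673890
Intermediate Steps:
w = -82548 (w = (2*(-3))*13758 = -6*13758 = -82548)
(3396183 + w)*(3918248 + 2207566) = (3396183 - 82548)*(3918248 + 2207566) = 3313635*6125814 = 20298711673890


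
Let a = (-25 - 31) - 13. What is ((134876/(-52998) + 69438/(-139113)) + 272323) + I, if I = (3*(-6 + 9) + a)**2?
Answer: 113015446211905/409595043 ≈ 2.7592e+5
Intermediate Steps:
a = -69 (a = -56 - 13 = -69)
I = 3600 (I = (3*(-6 + 9) - 69)**2 = (3*3 - 69)**2 = (9 - 69)**2 = (-60)**2 = 3600)
((134876/(-52998) + 69438/(-139113)) + 272323) + I = ((134876/(-52998) + 69438/(-139113)) + 272323) + 3600 = ((134876*(-1/52998) + 69438*(-1/139113)) + 272323) + 3600 = ((-67438/26499 - 23146/46371) + 272323) + 3600 = (-1246837784/409595043 + 272323) + 3600 = 111540904057105/409595043 + 3600 = 113015446211905/409595043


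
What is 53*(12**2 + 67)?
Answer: 11183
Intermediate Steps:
53*(12**2 + 67) = 53*(144 + 67) = 53*211 = 11183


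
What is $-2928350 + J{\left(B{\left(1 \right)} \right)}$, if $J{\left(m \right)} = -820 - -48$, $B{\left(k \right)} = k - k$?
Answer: $-2929122$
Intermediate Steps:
$B{\left(k \right)} = 0$
$J{\left(m \right)} = -772$ ($J{\left(m \right)} = -820 + 48 = -772$)
$-2928350 + J{\left(B{\left(1 \right)} \right)} = -2928350 - 772 = -2929122$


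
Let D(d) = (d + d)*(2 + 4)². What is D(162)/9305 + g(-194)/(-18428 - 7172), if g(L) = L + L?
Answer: 15110437/11910400 ≈ 1.2687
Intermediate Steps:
g(L) = 2*L
D(d) = 72*d (D(d) = (2*d)*6² = (2*d)*36 = 72*d)
D(162)/9305 + g(-194)/(-18428 - 7172) = (72*162)/9305 + (2*(-194))/(-18428 - 7172) = 11664*(1/9305) - 388/(-25600) = 11664/9305 - 388*(-1/25600) = 11664/9305 + 97/6400 = 15110437/11910400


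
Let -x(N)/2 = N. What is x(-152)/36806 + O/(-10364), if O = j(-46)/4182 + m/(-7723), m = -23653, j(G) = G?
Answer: 12266365663561/1540019083134378 ≈ 0.0079651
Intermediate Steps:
x(N) = -2*N
O = 49280794/16148793 (O = -46/4182 - 23653/(-7723) = -46*1/4182 - 23653*(-1/7723) = -23/2091 + 23653/7723 = 49280794/16148793 ≈ 3.0517)
x(-152)/36806 + O/(-10364) = -2*(-152)/36806 + (49280794/16148793)/(-10364) = 304*(1/36806) + (49280794/16148793)*(-1/10364) = 152/18403 - 24640397/83683045326 = 12266365663561/1540019083134378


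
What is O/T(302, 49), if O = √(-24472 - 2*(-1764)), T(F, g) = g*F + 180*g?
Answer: 2*I*√1309/11809 ≈ 0.0061276*I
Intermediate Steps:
T(F, g) = 180*g + F*g (T(F, g) = F*g + 180*g = 180*g + F*g)
O = 4*I*√1309 (O = √(-24472 + 3528) = √(-20944) = 4*I*√1309 ≈ 144.72*I)
O/T(302, 49) = (4*I*√1309)/((49*(180 + 302))) = (4*I*√1309)/((49*482)) = (4*I*√1309)/23618 = (4*I*√1309)*(1/23618) = 2*I*√1309/11809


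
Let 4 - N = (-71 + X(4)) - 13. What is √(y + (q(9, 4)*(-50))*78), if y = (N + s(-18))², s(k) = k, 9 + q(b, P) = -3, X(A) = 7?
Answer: 3*√5641 ≈ 225.32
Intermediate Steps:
q(b, P) = -12 (q(b, P) = -9 - 3 = -12)
N = 81 (N = 4 - ((-71 + 7) - 13) = 4 - (-64 - 13) = 4 - 1*(-77) = 4 + 77 = 81)
y = 3969 (y = (81 - 18)² = 63² = 3969)
√(y + (q(9, 4)*(-50))*78) = √(3969 - 12*(-50)*78) = √(3969 + 600*78) = √(3969 + 46800) = √50769 = 3*√5641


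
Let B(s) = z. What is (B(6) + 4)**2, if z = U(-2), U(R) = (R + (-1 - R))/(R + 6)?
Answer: 225/16 ≈ 14.063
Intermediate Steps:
U(R) = -1/(6 + R)
z = -1/4 (z = -1/(6 - 2) = -1/4 ≈ -0.25000)
B(s) = -1/4
(B(6) + 4)**2 = (-1/4 + 4)**2 = (15/4)**2 = 225/16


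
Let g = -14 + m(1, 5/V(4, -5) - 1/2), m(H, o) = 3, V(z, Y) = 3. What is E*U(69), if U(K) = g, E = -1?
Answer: 11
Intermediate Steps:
g = -11 (g = -14 + 3 = -11)
U(K) = -11
E*U(69) = -1*(-11) = 11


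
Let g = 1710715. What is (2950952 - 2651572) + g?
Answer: 2010095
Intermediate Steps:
(2950952 - 2651572) + g = (2950952 - 2651572) + 1710715 = 299380 + 1710715 = 2010095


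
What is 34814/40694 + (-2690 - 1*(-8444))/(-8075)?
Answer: 23484887/164302025 ≈ 0.14294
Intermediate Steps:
34814/40694 + (-2690 - 1*(-8444))/(-8075) = 34814*(1/40694) + (-2690 + 8444)*(-1/8075) = 17407/20347 + 5754*(-1/8075) = 17407/20347 - 5754/8075 = 23484887/164302025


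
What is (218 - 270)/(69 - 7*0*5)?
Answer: -52/69 ≈ -0.75362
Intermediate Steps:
(218 - 270)/(69 - 7*0*5) = -52/(69 + 0*5) = -52/(69 + 0) = -52/69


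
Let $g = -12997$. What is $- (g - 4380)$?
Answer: $17377$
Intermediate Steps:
$- (g - 4380) = - (-12997 - 4380) = \left(-1\right) \left(-17377\right) = 17377$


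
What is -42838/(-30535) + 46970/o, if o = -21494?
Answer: -23339499/29832695 ≈ -0.78235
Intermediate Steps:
-42838/(-30535) + 46970/o = -42838/(-30535) + 46970/(-21494) = -42838*(-1/30535) + 46970*(-1/21494) = 42838/30535 - 2135/977 = -23339499/29832695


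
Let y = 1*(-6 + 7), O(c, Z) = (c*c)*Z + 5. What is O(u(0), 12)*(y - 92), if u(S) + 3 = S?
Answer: -10283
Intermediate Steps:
u(S) = -3 + S
O(c, Z) = 5 + Z*c² (O(c, Z) = c²*Z + 5 = Z*c² + 5 = 5 + Z*c²)
y = 1 (y = 1*1 = 1)
O(u(0), 12)*(y - 92) = (5 + 12*(-3 + 0)²)*(1 - 92) = (5 + 12*(-3)²)*(-91) = (5 + 12*9)*(-91) = (5 + 108)*(-91) = 113*(-91) = -10283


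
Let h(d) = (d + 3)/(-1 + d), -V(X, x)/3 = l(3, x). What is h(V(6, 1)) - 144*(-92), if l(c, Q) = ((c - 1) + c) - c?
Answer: 92739/7 ≈ 13248.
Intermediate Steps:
l(c, Q) = -1 + c (l(c, Q) = ((-1 + c) + c) - c = (-1 + 2*c) - c = -1 + c)
V(X, x) = -6 (V(X, x) = -3*(-1 + 3) = -3*2 = -6)
h(d) = (3 + d)/(-1 + d)
h(V(6, 1)) - 144*(-92) = (3 - 6)/(-1 - 6) - 144*(-92) = -3/(-7) + 13248 = -⅐*(-3) + 13248 = 3/7 + 13248 = 92739/7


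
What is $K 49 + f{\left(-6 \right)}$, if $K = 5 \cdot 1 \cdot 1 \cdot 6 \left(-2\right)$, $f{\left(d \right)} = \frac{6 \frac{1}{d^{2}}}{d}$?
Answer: $- \frac{105841}{36} \approx -2940.0$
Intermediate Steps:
$f{\left(d \right)} = \frac{6}{d^{3}}$ ($f{\left(d \right)} = \frac{6 \frac{1}{d^{2}}}{d} = \frac{6}{d^{3}}$)
$K = -60$ ($K = 5 \cdot 1 \cdot 6 \left(-2\right) = 5 \cdot 6 \left(-2\right) = 30 \left(-2\right) = -60$)
$K 49 + f{\left(-6 \right)} = \left(-60\right) 49 + \frac{6}{-216} = -2940 + 6 \left(- \frac{1}{216}\right) = -2940 - \frac{1}{36} = - \frac{105841}{36}$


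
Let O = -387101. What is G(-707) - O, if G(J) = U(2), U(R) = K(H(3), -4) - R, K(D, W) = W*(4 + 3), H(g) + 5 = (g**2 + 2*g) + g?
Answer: 387071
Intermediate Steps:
H(g) = -5 + g**2 + 3*g (H(g) = -5 + ((g**2 + 2*g) + g) = -5 + (g**2 + 3*g) = -5 + g**2 + 3*g)
K(D, W) = 7*W (K(D, W) = W*7 = 7*W)
U(R) = -28 - R (U(R) = 7*(-4) - R = -28 - R)
G(J) = -30 (G(J) = -28 - 1*2 = -28 - 2 = -30)
G(-707) - O = -30 - 1*(-387101) = -30 + 387101 = 387071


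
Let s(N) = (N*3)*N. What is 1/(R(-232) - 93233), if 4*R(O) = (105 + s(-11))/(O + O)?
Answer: -464/43260229 ≈ -1.0726e-5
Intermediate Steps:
s(N) = 3*N² (s(N) = (3*N)*N = 3*N²)
R(O) = 117/(2*O) (R(O) = ((105 + 3*(-11)²)/(O + O))/4 = ((105 + 3*121)/((2*O)))/4 = ((105 + 363)*(1/(2*O)))/4 = (468*(1/(2*O)))/4 = (234/O)/4 = 117/(2*O))
1/(R(-232) - 93233) = 1/((117/2)/(-232) - 93233) = 1/((117/2)*(-1/232) - 93233) = 1/(-117/464 - 93233) = 1/(-43260229/464) = -464/43260229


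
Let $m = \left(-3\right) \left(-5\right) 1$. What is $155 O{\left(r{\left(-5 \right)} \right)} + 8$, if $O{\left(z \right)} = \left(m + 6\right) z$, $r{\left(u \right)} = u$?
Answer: $-16267$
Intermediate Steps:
$m = 15$ ($m = 15 \cdot 1 = 15$)
$O{\left(z \right)} = 21 z$ ($O{\left(z \right)} = \left(15 + 6\right) z = 21 z$)
$155 O{\left(r{\left(-5 \right)} \right)} + 8 = 155 \cdot 21 \left(-5\right) + 8 = 155 \left(-105\right) + 8 = -16275 + 8 = -16267$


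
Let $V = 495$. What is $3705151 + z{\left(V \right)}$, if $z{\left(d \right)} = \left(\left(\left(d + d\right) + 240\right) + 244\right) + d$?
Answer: $3707120$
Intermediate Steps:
$z{\left(d \right)} = 484 + 3 d$ ($z{\left(d \right)} = \left(\left(2 d + 240\right) + 244\right) + d = \left(\left(240 + 2 d\right) + 244\right) + d = \left(484 + 2 d\right) + d = 484 + 3 d$)
$3705151 + z{\left(V \right)} = 3705151 + \left(484 + 3 \cdot 495\right) = 3705151 + \left(484 + 1485\right) = 3705151 + 1969 = 3707120$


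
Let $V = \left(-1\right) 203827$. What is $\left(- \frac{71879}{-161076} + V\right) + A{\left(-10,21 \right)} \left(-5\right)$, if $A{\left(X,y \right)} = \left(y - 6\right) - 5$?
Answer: $- \frac{32839619773}{161076} \approx -2.0388 \cdot 10^{5}$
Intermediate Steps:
$A{\left(X,y \right)} = -11 + y$ ($A{\left(X,y \right)} = \left(-6 + y\right) - 5 = -11 + y$)
$V = -203827$
$\left(- \frac{71879}{-161076} + V\right) + A{\left(-10,21 \right)} \left(-5\right) = \left(- \frac{71879}{-161076} - 203827\right) + \left(-11 + 21\right) \left(-5\right) = \left(\left(-71879\right) \left(- \frac{1}{161076}\right) - 203827\right) + 10 \left(-5\right) = \left(\frac{71879}{161076} - 203827\right) - 50 = - \frac{32831565973}{161076} - 50 = - \frac{32839619773}{161076}$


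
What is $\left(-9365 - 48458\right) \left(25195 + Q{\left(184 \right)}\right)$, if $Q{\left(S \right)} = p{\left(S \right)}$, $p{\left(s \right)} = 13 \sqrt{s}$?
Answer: $-1456850485 - 1503398 \sqrt{46} \approx -1.467 \cdot 10^{9}$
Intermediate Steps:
$Q{\left(S \right)} = 13 \sqrt{S}$
$\left(-9365 - 48458\right) \left(25195 + Q{\left(184 \right)}\right) = \left(-9365 - 48458\right) \left(25195 + 13 \sqrt{184}\right) = - 57823 \left(25195 + 13 \cdot 2 \sqrt{46}\right) = - 57823 \left(25195 + 26 \sqrt{46}\right) = -1456850485 - 1503398 \sqrt{46}$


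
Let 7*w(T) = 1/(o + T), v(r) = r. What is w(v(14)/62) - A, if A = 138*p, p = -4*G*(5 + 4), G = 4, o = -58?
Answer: 249135233/12537 ≈ 19872.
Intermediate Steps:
p = -144 (p = -16*(5 + 4) = -16*9 = -4*36 = -144)
w(T) = 1/(7*(-58 + T))
A = -19872 (A = 138*(-144) = -19872)
w(v(14)/62) - A = 1/(7*(-58 + 14/62)) - 1*(-19872) = 1/(7*(-58 + 14*(1/62))) + 19872 = 1/(7*(-58 + 7/31)) + 19872 = 1/(7*(-1791/31)) + 19872 = (⅐)*(-31/1791) + 19872 = -31/12537 + 19872 = 249135233/12537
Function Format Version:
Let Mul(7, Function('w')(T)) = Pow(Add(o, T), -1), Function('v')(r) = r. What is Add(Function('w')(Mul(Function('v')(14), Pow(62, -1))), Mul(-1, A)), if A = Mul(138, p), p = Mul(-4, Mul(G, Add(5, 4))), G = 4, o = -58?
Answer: Rational(249135233, 12537) ≈ 19872.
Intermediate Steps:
p = -144 (p = Mul(-4, Mul(4, Add(5, 4))) = Mul(-4, Mul(4, 9)) = Mul(-4, 36) = -144)
Function('w')(T) = Mul(Rational(1, 7), Pow(Add(-58, T), -1))
A = -19872 (A = Mul(138, -144) = -19872)
Add(Function('w')(Mul(Function('v')(14), Pow(62, -1))), Mul(-1, A)) = Add(Mul(Rational(1, 7), Pow(Add(-58, Mul(14, Pow(62, -1))), -1)), Mul(-1, -19872)) = Add(Mul(Rational(1, 7), Pow(Add(-58, Mul(14, Rational(1, 62))), -1)), 19872) = Add(Mul(Rational(1, 7), Pow(Add(-58, Rational(7, 31)), -1)), 19872) = Add(Mul(Rational(1, 7), Pow(Rational(-1791, 31), -1)), 19872) = Add(Mul(Rational(1, 7), Rational(-31, 1791)), 19872) = Add(Rational(-31, 12537), 19872) = Rational(249135233, 12537)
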